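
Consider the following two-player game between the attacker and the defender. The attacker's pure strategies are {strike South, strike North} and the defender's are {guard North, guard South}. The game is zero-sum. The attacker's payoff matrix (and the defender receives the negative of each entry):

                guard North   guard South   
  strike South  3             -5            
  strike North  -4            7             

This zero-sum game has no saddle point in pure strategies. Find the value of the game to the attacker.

v = 1/19

The defender's mix must leave the attacker indifferent between strike South and strike North.
  the attacker's payoff from strike South: q·3 + (1−q)·(-5) = 8q - 5
  the attacker's payoff from strike North: q·(-4) + (1−q)·7 = -11q + 7
  8q - 5 = -11q + 7  ⇒  19q = 12  ⇒  q = 12/19.
The value is the attacker's expected payoff against this mix (using strike South): (12/19)·3 + (7/19)·(-5) = 1/19.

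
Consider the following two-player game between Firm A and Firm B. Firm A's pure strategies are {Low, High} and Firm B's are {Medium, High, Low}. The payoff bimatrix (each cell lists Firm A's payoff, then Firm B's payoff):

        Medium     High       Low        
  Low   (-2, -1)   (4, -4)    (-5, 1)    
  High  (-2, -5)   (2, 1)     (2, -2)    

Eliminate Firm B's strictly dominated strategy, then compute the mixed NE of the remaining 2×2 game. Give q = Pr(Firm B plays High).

Firm B's strategy Medium is strictly dominated by Low: 1 > -1 and -2 > -5. Eliminate Medium.
Firm B's mix must leave Firm A indifferent between Low and High.
  Firm A's payoff from Low: q·4 + (1−q)·(-5) = 9q - 5
  Firm A's payoff from High: q·2 + (1−q)·2 = 2
  9q - 5 = 2  ⇒  9q = 7  ⇒  q = 7/9.

q = 7/9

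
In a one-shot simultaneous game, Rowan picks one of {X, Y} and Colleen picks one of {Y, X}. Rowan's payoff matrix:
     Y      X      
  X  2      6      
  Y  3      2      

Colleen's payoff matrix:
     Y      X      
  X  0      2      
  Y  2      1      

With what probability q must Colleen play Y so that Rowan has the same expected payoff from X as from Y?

For Rowan to be willing to mix, Rowan must be indifferent between X and Y, which pins down Colleen's mix.
  Rowan's payoff to X: q·2 + (1−q)·6 = -4q + 6
  Rowan's payoff to Y: q·3 + (1−q)·2 = q + 2
  -4q + 6 = q + 2  ⇒  -5q = -4  ⇒  q = 4/5.

q = 4/5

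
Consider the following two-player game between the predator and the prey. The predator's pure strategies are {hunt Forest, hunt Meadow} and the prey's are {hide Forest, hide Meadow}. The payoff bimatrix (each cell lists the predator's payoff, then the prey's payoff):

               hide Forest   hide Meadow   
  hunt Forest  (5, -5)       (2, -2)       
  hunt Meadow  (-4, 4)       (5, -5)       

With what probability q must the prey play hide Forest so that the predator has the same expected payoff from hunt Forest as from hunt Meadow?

q = 1/4

For the predator to be willing to mix, the predator must be indifferent between hunt Forest and hunt Meadow, which pins down the prey's mix.
  the predator's payoff to hunt Forest: q·5 + (1−q)·2 = 3q + 2
  the predator's payoff to hunt Meadow: q·(-4) + (1−q)·5 = -9q + 5
  3q + 2 = -9q + 5  ⇒  12q = 3  ⇒  q = 1/4.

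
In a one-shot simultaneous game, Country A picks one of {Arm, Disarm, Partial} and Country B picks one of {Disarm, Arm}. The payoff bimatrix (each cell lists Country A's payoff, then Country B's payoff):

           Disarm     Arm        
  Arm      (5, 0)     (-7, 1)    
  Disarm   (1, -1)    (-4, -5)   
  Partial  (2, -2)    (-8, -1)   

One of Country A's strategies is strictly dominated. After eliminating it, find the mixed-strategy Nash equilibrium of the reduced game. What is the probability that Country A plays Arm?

p = 4/5

Country A's strategy Partial is strictly dominated by Arm: 5 > 2 and -7 > -8. Eliminate Partial.
In a mixed equilibrium Country B is indifferent between Disarm and Arm; this condition fixes p.
  Country B's payoff to Disarm: p·0 + (1−p)·(-1) = p - 1
  Country B's payoff to Arm: p·1 + (1−p)·(-5) = 6p - 5
  p - 1 = 6p - 5  ⇒  -5p = -4  ⇒  p = 4/5.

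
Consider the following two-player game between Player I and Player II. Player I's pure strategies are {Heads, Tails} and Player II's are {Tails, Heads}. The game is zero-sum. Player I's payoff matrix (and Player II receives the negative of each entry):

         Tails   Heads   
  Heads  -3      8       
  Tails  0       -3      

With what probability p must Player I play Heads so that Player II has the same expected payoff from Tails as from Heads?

p = 3/14

Set Player II's expected payoff from Tails equal to that from Heads:
  Player II's payoff from Tails: p·3 + (1−p)·0 = 3p
  Player II's payoff from Heads: p·(-8) + (1−p)·3 = -11p + 3
  3p = -11p + 3  ⇒  14p = 3  ⇒  p = 3/14.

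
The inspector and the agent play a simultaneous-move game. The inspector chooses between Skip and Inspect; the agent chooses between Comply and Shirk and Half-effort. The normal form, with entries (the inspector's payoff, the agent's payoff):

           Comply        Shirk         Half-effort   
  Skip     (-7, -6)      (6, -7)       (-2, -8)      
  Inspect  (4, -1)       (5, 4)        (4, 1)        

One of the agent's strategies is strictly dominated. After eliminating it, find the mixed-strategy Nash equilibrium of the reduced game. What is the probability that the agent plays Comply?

The agent's strategy Half-effort is strictly dominated by Shirk: -7 > -8 and 4 > 1. Eliminate Half-effort.
The agent's mix must leave the inspector indifferent between Skip and Inspect.
  the inspector's expected payoff from Skip: q·(-7) + (1−q)·6 = -13q + 6
  the inspector's expected payoff from Inspect: q·4 + (1−q)·5 = -q + 5
  -13q + 6 = -q + 5  ⇒  -12q = -1  ⇒  q = 1/12.

q = 1/12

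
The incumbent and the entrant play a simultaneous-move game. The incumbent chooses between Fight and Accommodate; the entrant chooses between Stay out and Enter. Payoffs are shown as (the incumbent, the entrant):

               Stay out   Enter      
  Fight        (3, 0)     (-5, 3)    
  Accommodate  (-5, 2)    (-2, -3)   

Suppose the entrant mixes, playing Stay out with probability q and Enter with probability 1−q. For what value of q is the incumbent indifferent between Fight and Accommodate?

q = 3/11

Set the incumbent's expected payoff from Fight equal to that from Accommodate:
  the incumbent's payoff to Fight: q·3 + (1−q)·(-5) = 8q - 5
  the incumbent's payoff to Accommodate: q·(-5) + (1−q)·(-2) = -3q - 2
  8q - 5 = -3q - 2  ⇒  11q = 3  ⇒  q = 3/11.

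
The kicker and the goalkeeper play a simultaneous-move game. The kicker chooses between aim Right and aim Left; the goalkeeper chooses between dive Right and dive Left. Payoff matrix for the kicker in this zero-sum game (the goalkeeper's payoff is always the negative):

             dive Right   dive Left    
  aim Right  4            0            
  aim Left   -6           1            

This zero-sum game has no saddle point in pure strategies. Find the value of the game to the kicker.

v = 4/11

The kicker's indifference between aim Right and aim Left determines the goalkeeper's mixing probability q:
  the kicker's payoff to aim Right: q·4 + (1−q)·0 = 4q
  the kicker's payoff to aim Left: q·(-6) + (1−q)·1 = -7q + 1
  4q = -7q + 1  ⇒  11q = 1  ⇒  q = 1/11.
The value is the kicker's expected payoff against this mix (using aim Right): (1/11)·4 + (10/11)·0 = 4/11.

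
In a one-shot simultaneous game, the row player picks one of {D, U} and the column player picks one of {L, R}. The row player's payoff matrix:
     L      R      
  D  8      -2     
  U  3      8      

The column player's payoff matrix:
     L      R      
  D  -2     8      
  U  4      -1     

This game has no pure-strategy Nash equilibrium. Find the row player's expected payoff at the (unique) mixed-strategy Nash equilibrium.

14/3

The column player's mix must leave the row player indifferent between D and U.
  the row player's expected payoff from D: q·8 + (1−q)·(-2) = 10q - 2
  the row player's expected payoff from U: q·3 + (1−q)·8 = -5q + 8
  10q - 2 = -5q + 8  ⇒  15q = 10  ⇒  q = 2/3.
At equilibrium the row player is indifferent across rows, so the row player's payoff equals the payoff from D: (2/3)·8 + (1/3)·(-2) = 14/3.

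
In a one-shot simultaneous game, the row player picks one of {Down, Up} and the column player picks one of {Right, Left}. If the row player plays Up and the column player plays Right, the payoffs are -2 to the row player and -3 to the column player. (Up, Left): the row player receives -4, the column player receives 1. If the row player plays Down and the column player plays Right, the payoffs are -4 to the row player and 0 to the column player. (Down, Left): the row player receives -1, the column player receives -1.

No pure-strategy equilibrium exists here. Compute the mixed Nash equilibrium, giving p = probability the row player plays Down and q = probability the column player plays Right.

The column player's indifference between Right and Left determines the row player's mixing probability p:
  the column player's expected payoff from Right: p·0 + (1−p)·(-3) = 3p - 3
  the column player's expected payoff from Left: p·(-1) + (1−p)·1 = -2p + 1
  3p - 3 = -2p + 1  ⇒  5p = 4  ⇒  p = 4/5.
For the row player to be willing to mix, the row player must be indifferent between Down and Up, which pins down the column player's mix.
  the row player's payoff from Down: q·(-4) + (1−q)·(-1) = -3q - 1
  the row player's payoff from Up: q·(-2) + (1−q)·(-4) = 2q - 4
  -3q - 1 = 2q - 4  ⇒  -5q = -3  ⇒  q = 3/5.

p = 4/5, q = 3/5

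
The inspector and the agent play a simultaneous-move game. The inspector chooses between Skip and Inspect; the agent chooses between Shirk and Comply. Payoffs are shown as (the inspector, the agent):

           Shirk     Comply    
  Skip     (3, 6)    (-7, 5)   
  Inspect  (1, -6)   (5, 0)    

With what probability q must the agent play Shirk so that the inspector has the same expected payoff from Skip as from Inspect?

q = 6/7

The inspector's indifference between Skip and Inspect determines the agent's mixing probability q:
  the inspector's payoff to Skip: q·3 + (1−q)·(-7) = 10q - 7
  the inspector's payoff to Inspect: q·1 + (1−q)·5 = -4q + 5
  10q - 7 = -4q + 5  ⇒  14q = 12  ⇒  q = 6/7.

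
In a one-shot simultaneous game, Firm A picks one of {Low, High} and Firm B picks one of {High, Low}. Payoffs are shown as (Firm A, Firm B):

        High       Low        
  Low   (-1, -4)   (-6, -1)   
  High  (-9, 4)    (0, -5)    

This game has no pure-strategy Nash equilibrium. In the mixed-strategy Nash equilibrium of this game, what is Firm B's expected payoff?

-2

For Firm B to be willing to mix, Firm B must be indifferent between High and Low, which pins down Firm A's mix.
  Firm B's expected payoff from High: p·(-4) + (1−p)·4 = -8p + 4
  Firm B's expected payoff from Low: p·(-1) + (1−p)·(-5) = 4p - 5
  -8p + 4 = 4p - 5  ⇒  -12p = -9  ⇒  p = 3/4.
At equilibrium Firm B is indifferent across columns, so Firm B's payoff equals the payoff from High: (3/4)·(-4) + (1/4)·4 = -2.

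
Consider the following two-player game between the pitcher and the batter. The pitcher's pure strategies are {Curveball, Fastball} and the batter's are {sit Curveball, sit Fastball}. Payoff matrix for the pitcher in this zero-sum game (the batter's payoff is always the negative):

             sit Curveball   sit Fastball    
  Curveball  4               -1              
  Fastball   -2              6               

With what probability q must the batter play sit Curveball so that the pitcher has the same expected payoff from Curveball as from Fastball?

q = 7/13

The pitcher's indifference between Curveball and Fastball determines the batter's mixing probability q:
  the pitcher's expected payoff from Curveball: q·4 + (1−q)·(-1) = 5q - 1
  the pitcher's expected payoff from Fastball: q·(-2) + (1−q)·6 = -8q + 6
  5q - 1 = -8q + 6  ⇒  13q = 7  ⇒  q = 7/13.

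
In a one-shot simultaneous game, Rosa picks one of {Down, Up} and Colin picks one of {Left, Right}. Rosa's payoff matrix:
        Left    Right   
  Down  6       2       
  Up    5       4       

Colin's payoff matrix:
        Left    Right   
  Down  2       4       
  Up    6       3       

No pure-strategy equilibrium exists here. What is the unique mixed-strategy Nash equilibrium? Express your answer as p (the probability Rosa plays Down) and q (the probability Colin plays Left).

p = 3/5, q = 2/3

Colin's indifference between Left and Right determines Rosa's mixing probability p:
  Colin's payoff from Left: p·2 + (1−p)·6 = -4p + 6
  Colin's payoff from Right: p·4 + (1−p)·3 = p + 3
  -4p + 6 = p + 3  ⇒  -5p = -3  ⇒  p = 3/5.
Set Rosa's expected payoff from Down equal to that from Up:
  Rosa's payoff to Down: q·6 + (1−q)·2 = 4q + 2
  Rosa's payoff to Up: q·5 + (1−q)·4 = q + 4
  4q + 2 = q + 4  ⇒  3q = 2  ⇒  q = 2/3.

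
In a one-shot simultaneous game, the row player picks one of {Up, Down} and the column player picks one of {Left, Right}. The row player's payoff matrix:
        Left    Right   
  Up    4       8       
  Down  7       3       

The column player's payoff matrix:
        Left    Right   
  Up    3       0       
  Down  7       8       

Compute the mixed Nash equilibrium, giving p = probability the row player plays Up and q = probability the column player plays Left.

p = 1/4, q = 5/8

Set the column player's expected payoff from Left equal to that from Right:
  the column player's expected payoff from Left: p·3 + (1−p)·7 = -4p + 7
  the column player's expected payoff from Right: p·0 + (1−p)·8 = -8p + 8
  -4p + 7 = -8p + 8  ⇒  4p = 1  ⇒  p = 1/4.
The column player's mix must leave the row player indifferent between Up and Down.
  the row player's expected payoff from Up: q·4 + (1−q)·8 = -4q + 8
  the row player's expected payoff from Down: q·7 + (1−q)·3 = 4q + 3
  -4q + 8 = 4q + 3  ⇒  -8q = -5  ⇒  q = 5/8.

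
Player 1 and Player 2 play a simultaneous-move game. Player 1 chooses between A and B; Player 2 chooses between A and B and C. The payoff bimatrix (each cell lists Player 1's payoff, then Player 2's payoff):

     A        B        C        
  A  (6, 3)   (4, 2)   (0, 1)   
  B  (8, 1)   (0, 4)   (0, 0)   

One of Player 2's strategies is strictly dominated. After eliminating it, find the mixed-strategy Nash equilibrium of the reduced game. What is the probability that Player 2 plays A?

q = 2/3

Player 2's strategy C is strictly dominated by A: 3 > 1 and 1 > 0. Eliminate C.
In a mixed equilibrium Player 1 is indifferent between A and B; this condition fixes q.
  Player 1's expected payoff from A: q·6 + (1−q)·4 = 2q + 4
  Player 1's expected payoff from B: q·8 + (1−q)·0 = 8q
  2q + 4 = 8q  ⇒  -6q = -4  ⇒  q = 2/3.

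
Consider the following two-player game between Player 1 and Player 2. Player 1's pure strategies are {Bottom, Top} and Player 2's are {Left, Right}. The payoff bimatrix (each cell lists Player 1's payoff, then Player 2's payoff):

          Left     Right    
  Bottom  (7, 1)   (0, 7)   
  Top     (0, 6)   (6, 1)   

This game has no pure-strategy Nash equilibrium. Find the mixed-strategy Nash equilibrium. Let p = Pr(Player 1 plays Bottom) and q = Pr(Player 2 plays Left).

In a mixed equilibrium Player 2 is indifferent between Left and Right; this condition fixes p.
  Player 2's payoff from Left: p·1 + (1−p)·6 = -5p + 6
  Player 2's payoff from Right: p·7 + (1−p)·1 = 6p + 1
  -5p + 6 = 6p + 1  ⇒  -11p = -5  ⇒  p = 5/11.
In a mixed equilibrium Player 1 is indifferent between Bottom and Top; this condition fixes q.
  Player 1's expected payoff from Bottom: q·7 + (1−q)·0 = 7q
  Player 1's expected payoff from Top: q·0 + (1−q)·6 = -6q + 6
  7q = -6q + 6  ⇒  13q = 6  ⇒  q = 6/13.

p = 5/11, q = 6/13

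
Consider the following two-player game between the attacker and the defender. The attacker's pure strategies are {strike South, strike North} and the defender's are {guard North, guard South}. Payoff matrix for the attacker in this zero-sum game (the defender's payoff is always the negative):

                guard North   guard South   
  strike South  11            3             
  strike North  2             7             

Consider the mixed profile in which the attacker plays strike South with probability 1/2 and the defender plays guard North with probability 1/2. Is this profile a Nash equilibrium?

Given the attacker's mix p = 1/2, the defender's payoff from guard North is -13/2 but from guard South is -5. The defender strictly prefers guard South, so the defender would not mix.
So the proposed profile is not a Nash equilibrium.

No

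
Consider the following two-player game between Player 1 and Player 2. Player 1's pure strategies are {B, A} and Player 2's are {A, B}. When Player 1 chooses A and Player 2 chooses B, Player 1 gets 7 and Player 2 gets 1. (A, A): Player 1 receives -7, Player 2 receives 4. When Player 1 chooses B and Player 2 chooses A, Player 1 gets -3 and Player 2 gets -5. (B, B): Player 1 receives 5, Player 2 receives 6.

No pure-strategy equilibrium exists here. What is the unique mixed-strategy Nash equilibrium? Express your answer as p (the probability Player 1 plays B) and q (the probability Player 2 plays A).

p = 3/14, q = 1/3

Set Player 2's expected payoff from A equal to that from B:
  Player 2's payoff from A: p·(-5) + (1−p)·4 = -9p + 4
  Player 2's payoff from B: p·6 + (1−p)·1 = 5p + 1
  -9p + 4 = 5p + 1  ⇒  -14p = -3  ⇒  p = 3/14.
Set Player 1's expected payoff from B equal to that from A:
  Player 1's payoff from B: q·(-3) + (1−q)·5 = -8q + 5
  Player 1's payoff from A: q·(-7) + (1−q)·7 = -14q + 7
  -8q + 5 = -14q + 7  ⇒  6q = 2  ⇒  q = 1/3.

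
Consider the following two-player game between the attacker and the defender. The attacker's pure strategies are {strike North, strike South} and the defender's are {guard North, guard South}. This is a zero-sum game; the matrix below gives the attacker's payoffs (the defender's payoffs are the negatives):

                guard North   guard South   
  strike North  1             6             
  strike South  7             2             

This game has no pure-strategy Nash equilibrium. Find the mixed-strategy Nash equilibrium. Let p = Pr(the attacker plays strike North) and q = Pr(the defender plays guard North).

p = 1/2, q = 2/5

For the defender to be willing to mix, the defender must be indifferent between guard North and guard South, which pins down the attacker's mix.
  the defender's payoff to guard North: p·(-1) + (1−p)·(-7) = 6p - 7
  the defender's payoff to guard South: p·(-6) + (1−p)·(-2) = -4p - 2
  6p - 7 = -4p - 2  ⇒  10p = 5  ⇒  p = 1/2.
For the attacker to be willing to mix, the attacker must be indifferent between strike North and strike South, which pins down the defender's mix.
  the attacker's expected payoff from strike North: q·1 + (1−q)·6 = -5q + 6
  the attacker's expected payoff from strike South: q·7 + (1−q)·2 = 5q + 2
  -5q + 6 = 5q + 2  ⇒  -10q = -4  ⇒  q = 2/5.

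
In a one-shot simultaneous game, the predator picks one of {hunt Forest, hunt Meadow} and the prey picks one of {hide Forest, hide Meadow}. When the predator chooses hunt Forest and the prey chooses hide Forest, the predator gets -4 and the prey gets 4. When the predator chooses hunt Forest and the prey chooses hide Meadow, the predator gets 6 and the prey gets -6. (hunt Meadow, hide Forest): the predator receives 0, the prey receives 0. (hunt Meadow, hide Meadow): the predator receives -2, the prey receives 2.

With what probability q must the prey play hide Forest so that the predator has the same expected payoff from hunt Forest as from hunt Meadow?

In a mixed equilibrium the predator is indifferent between hunt Forest and hunt Meadow; this condition fixes q.
  the predator's payoff to hunt Forest: q·(-4) + (1−q)·6 = -10q + 6
  the predator's payoff to hunt Meadow: q·0 + (1−q)·(-2) = 2q - 2
  -10q + 6 = 2q - 2  ⇒  -12q = -8  ⇒  q = 2/3.

q = 2/3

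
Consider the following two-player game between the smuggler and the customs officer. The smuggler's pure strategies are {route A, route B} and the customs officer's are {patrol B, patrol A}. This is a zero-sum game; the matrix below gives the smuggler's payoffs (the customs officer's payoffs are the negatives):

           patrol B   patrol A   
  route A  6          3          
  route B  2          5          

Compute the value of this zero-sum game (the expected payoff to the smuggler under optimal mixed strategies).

v = 4

In a mixed equilibrium the smuggler is indifferent between route A and route B; this condition fixes q.
  the smuggler's payoff to route A: q·6 + (1−q)·3 = 3q + 3
  the smuggler's payoff to route B: q·2 + (1−q)·5 = -3q + 5
  3q + 3 = -3q + 5  ⇒  6q = 2  ⇒  q = 1/3.
The value is the smuggler's expected payoff against this mix (using route A): (1/3)·6 + (2/3)·3 = 4.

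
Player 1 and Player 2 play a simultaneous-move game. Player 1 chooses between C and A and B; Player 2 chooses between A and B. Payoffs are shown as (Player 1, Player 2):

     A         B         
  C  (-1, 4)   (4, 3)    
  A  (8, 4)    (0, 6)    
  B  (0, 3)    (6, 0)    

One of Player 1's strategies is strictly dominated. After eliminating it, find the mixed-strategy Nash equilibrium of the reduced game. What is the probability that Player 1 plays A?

Player 1's strategy C is strictly dominated by B: 0 > -1 and 6 > 4. Eliminate C.
Player 1's mix must leave Player 2 indifferent between A and B.
  Player 2's payoff from A: p·4 + (1−p)·3 = p + 3
  Player 2's payoff from B: p·6 + (1−p)·0 = 6p
  p + 3 = 6p  ⇒  -5p = -3  ⇒  p = 3/5.

p = 3/5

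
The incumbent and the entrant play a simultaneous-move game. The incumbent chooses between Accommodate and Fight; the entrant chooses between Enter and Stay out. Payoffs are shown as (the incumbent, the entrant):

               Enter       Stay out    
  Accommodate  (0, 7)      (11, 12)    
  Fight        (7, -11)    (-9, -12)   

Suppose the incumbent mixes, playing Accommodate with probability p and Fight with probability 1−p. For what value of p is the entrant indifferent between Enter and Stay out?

In a mixed equilibrium the entrant is indifferent between Enter and Stay out; this condition fixes p.
  the entrant's expected payoff from Enter: p·7 + (1−p)·(-11) = 18p - 11
  the entrant's expected payoff from Stay out: p·12 + (1−p)·(-12) = 24p - 12
  18p - 11 = 24p - 12  ⇒  -6p = -1  ⇒  p = 1/6.

p = 1/6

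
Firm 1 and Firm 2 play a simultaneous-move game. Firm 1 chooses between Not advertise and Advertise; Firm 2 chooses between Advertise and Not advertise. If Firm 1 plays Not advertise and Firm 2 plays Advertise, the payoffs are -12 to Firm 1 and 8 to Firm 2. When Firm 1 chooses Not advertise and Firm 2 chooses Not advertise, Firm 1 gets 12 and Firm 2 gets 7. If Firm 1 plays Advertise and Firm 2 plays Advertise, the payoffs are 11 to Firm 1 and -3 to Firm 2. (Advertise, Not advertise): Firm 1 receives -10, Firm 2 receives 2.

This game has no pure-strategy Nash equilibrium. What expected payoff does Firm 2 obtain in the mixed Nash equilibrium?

Firm 2's indifference between Advertise and Not advertise determines Firm 1's mixing probability p:
  Firm 2's expected payoff from Advertise: p·8 + (1−p)·(-3) = 11p - 3
  Firm 2's expected payoff from Not advertise: p·7 + (1−p)·2 = 5p + 2
  11p - 3 = 5p + 2  ⇒  6p = 5  ⇒  p = 5/6.
At equilibrium Firm 2 is indifferent across columns, so Firm 2's payoff equals the payoff from Advertise: (5/6)·8 + (1/6)·(-3) = 37/6.

37/6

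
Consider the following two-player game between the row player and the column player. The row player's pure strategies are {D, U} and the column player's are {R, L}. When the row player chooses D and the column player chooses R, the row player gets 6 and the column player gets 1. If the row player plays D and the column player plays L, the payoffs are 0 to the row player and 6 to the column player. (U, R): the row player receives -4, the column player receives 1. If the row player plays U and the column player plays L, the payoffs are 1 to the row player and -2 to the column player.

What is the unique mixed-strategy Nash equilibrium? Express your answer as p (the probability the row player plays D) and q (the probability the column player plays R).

The row player's mix must leave the column player indifferent between R and L.
  the column player's expected payoff from R: p·1 + (1−p)·1 = 1
  the column player's expected payoff from L: p·6 + (1−p)·(-2) = 8p - 2
  1 = 8p - 2  ⇒  -8p = -3  ⇒  p = 3/8.
The row player's indifference between D and U determines the column player's mixing probability q:
  the row player's payoff to D: q·6 + (1−q)·0 = 6q
  the row player's payoff to U: q·(-4) + (1−q)·1 = -5q + 1
  6q = -5q + 1  ⇒  11q = 1  ⇒  q = 1/11.

p = 3/8, q = 1/11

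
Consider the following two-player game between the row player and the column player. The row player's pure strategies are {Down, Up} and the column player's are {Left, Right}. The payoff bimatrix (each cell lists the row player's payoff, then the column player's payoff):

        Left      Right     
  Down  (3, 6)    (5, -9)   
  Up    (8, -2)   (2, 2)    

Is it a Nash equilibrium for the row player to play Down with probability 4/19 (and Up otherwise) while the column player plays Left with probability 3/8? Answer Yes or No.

Check the column player's indifference given the row player's mix p = 4/19:
  payoff from Left = -6/19; payoff from Right = -6/19 — equal.
Check the row player's indifference given the column player's mix q = 3/8:
  payoff from Down = 17/4; payoff from Up = 17/4 — equal.
Both players are indifferent, so neither can profitably deviate.

Yes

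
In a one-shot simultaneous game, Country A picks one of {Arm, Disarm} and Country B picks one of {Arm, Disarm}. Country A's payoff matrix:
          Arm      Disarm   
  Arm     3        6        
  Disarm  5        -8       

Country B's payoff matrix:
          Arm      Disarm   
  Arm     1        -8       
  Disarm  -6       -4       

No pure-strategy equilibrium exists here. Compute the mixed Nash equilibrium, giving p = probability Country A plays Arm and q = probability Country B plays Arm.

Country A's mix must leave Country B indifferent between Arm and Disarm.
  Country B's payoff to Arm: p·1 + (1−p)·(-6) = 7p - 6
  Country B's payoff to Disarm: p·(-8) + (1−p)·(-4) = -4p - 4
  7p - 6 = -4p - 4  ⇒  11p = 2  ⇒  p = 2/11.
Country A's indifference between Arm and Disarm determines Country B's mixing probability q:
  Country A's expected payoff from Arm: q·3 + (1−q)·6 = -3q + 6
  Country A's expected payoff from Disarm: q·5 + (1−q)·(-8) = 13q - 8
  -3q + 6 = 13q - 8  ⇒  -16q = -14  ⇒  q = 7/8.

p = 2/11, q = 7/8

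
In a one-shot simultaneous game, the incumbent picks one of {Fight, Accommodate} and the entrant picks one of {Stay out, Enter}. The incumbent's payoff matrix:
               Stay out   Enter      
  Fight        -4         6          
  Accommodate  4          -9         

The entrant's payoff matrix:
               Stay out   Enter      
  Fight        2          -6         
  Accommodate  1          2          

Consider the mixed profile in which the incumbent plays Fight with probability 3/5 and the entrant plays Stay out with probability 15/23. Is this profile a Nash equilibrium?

Given the incumbent's mix p = 3/5, the entrant's payoff from Stay out is 8/5 but from Enter is -14/5. The entrant strictly prefers Stay out, so the entrant would not mix.
So the proposed profile is not a Nash equilibrium.

No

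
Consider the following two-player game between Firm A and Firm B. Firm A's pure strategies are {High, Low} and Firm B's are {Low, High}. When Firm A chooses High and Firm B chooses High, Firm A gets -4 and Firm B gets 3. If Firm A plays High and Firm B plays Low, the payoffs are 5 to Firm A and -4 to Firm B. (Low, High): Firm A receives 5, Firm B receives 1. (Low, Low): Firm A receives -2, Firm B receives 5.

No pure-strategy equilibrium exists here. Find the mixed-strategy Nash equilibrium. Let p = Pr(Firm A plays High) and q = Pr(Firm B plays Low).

p = 4/11, q = 9/16

In a mixed equilibrium Firm B is indifferent between Low and High; this condition fixes p.
  Firm B's payoff to Low: p·(-4) + (1−p)·5 = -9p + 5
  Firm B's payoff to High: p·3 + (1−p)·1 = 2p + 1
  -9p + 5 = 2p + 1  ⇒  -11p = -4  ⇒  p = 4/11.
Set Firm A's expected payoff from High equal to that from Low:
  Firm A's payoff to High: q·5 + (1−q)·(-4) = 9q - 4
  Firm A's payoff to Low: q·(-2) + (1−q)·5 = -7q + 5
  9q - 4 = -7q + 5  ⇒  16q = 9  ⇒  q = 9/16.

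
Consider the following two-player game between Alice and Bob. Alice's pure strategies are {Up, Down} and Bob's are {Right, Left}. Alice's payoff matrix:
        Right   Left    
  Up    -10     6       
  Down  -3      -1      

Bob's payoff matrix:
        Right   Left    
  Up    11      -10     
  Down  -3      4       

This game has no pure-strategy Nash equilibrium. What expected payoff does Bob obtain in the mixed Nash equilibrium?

1/2

Set Bob's expected payoff from Right equal to that from Left:
  Bob's expected payoff from Right: p·11 + (1−p)·(-3) = 14p - 3
  Bob's expected payoff from Left: p·(-10) + (1−p)·4 = -14p + 4
  14p - 3 = -14p + 4  ⇒  28p = 7  ⇒  p = 1/4.
At equilibrium Bob is indifferent across columns, so Bob's payoff equals the payoff from Right: (1/4)·11 + (3/4)·(-3) = 1/2.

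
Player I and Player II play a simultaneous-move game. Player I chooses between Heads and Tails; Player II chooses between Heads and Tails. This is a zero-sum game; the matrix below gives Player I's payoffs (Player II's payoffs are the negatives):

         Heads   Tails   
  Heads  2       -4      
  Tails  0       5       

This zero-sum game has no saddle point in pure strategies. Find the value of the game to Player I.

Player I's indifference between Heads and Tails determines Player II's mixing probability q:
  Player I's expected payoff from Heads: q·2 + (1−q)·(-4) = 6q - 4
  Player I's expected payoff from Tails: q·0 + (1−q)·5 = -5q + 5
  6q - 4 = -5q + 5  ⇒  11q = 9  ⇒  q = 9/11.
The value is Player I's expected payoff against this mix (using Heads): (9/11)·2 + (2/11)·(-4) = 10/11.

v = 10/11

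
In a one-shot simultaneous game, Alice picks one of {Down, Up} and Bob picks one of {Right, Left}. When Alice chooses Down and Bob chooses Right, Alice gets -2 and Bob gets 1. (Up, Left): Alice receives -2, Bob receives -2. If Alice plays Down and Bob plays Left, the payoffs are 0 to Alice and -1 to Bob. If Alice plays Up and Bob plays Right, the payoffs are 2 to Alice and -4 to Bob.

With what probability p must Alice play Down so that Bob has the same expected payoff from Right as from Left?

In a mixed equilibrium Bob is indifferent between Right and Left; this condition fixes p.
  Bob's payoff to Right: p·1 + (1−p)·(-4) = 5p - 4
  Bob's payoff to Left: p·(-1) + (1−p)·(-2) = p - 2
  5p - 4 = p - 2  ⇒  4p = 2  ⇒  p = 1/2.

p = 1/2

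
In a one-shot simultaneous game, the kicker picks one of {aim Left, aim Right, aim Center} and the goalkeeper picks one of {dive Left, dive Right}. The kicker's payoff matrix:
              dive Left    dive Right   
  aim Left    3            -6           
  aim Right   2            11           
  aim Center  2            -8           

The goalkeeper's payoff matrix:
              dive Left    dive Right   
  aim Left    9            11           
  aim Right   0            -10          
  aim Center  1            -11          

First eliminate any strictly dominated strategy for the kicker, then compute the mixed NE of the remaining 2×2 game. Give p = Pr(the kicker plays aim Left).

The kicker's strategy aim Center is strictly dominated by aim Left: 3 > 2 and -6 > -8. Eliminate aim Center.
The goalkeeper's indifference between dive Left and dive Right determines the kicker's mixing probability p:
  the goalkeeper's payoff from dive Left: p·9 + (1−p)·0 = 9p
  the goalkeeper's payoff from dive Right: p·11 + (1−p)·(-10) = 21p - 10
  9p = 21p - 10  ⇒  -12p = -10  ⇒  p = 5/6.

p = 5/6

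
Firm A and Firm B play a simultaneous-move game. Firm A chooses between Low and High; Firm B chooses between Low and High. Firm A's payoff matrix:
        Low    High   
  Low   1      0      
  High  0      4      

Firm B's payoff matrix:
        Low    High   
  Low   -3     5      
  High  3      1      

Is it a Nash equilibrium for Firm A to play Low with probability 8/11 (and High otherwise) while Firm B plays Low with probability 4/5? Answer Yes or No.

Given Firm A's mix p = 8/11, Firm B's payoff from Low is -15/11 but from High is 43/11. Firm B strictly prefers High, so Firm B would not mix.
So the proposed profile is not a Nash equilibrium.

No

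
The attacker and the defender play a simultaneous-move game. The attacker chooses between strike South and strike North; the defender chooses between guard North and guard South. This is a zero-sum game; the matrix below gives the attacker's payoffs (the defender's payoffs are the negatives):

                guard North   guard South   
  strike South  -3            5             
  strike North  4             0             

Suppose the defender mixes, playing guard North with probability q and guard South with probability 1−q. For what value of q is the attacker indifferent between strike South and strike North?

In a mixed equilibrium the attacker is indifferent between strike South and strike North; this condition fixes q.
  the attacker's expected payoff from strike South: q·(-3) + (1−q)·5 = -8q + 5
  the attacker's expected payoff from strike North: q·4 + (1−q)·0 = 4q
  -8q + 5 = 4q  ⇒  -12q = -5  ⇒  q = 5/12.

q = 5/12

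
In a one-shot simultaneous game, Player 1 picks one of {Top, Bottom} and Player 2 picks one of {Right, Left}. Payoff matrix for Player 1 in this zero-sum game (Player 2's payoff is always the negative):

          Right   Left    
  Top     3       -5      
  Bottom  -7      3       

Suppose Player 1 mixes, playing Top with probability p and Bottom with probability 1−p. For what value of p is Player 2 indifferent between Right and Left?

Set Player 2's expected payoff from Right equal to that from Left:
  Player 2's payoff to Right: p·(-3) + (1−p)·7 = -10p + 7
  Player 2's payoff to Left: p·5 + (1−p)·(-3) = 8p - 3
  -10p + 7 = 8p - 3  ⇒  -18p = -10  ⇒  p = 5/9.

p = 5/9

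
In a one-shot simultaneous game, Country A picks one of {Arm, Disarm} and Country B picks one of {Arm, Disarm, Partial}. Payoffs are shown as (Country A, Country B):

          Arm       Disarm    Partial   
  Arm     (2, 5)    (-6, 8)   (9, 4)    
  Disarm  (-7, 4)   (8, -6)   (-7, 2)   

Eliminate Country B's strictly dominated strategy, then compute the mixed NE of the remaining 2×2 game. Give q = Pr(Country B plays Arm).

q = 14/23

Country B's strategy Partial is strictly dominated by Arm: 5 > 4 and 4 > 2. Eliminate Partial.
Country B's mix must leave Country A indifferent between Arm and Disarm.
  Country A's payoff to Arm: q·2 + (1−q)·(-6) = 8q - 6
  Country A's payoff to Disarm: q·(-7) + (1−q)·8 = -15q + 8
  8q - 6 = -15q + 8  ⇒  23q = 14  ⇒  q = 14/23.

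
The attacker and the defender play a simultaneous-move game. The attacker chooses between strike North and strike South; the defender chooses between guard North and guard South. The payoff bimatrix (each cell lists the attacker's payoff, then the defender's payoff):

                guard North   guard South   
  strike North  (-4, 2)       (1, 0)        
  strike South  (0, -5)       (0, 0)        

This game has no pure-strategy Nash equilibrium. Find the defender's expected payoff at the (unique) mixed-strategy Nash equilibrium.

In a mixed equilibrium the defender is indifferent between guard North and guard South; this condition fixes p.
  the defender's expected payoff from guard North: p·2 + (1−p)·(-5) = 7p - 5
  the defender's expected payoff from guard South: p·0 + (1−p)·0 = 0
  7p - 5 = 0  ⇒  7p = 5  ⇒  p = 5/7.
At equilibrium the defender is indifferent across columns, so the defender's payoff equals the payoff from guard North: (5/7)·2 + (2/7)·(-5) = 0.

0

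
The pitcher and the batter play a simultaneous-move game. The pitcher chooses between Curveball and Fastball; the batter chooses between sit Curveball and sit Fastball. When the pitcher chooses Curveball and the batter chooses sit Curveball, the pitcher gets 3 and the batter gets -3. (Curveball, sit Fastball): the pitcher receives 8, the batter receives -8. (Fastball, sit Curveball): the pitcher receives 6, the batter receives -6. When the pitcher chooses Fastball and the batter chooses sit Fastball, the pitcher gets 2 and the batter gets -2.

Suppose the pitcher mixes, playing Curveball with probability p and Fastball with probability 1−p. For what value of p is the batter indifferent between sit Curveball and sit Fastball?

Set the batter's expected payoff from sit Curveball equal to that from sit Fastball:
  the batter's payoff to sit Curveball: p·(-3) + (1−p)·(-6) = 3p - 6
  the batter's payoff to sit Fastball: p·(-8) + (1−p)·(-2) = -6p - 2
  3p - 6 = -6p - 2  ⇒  9p = 4  ⇒  p = 4/9.

p = 4/9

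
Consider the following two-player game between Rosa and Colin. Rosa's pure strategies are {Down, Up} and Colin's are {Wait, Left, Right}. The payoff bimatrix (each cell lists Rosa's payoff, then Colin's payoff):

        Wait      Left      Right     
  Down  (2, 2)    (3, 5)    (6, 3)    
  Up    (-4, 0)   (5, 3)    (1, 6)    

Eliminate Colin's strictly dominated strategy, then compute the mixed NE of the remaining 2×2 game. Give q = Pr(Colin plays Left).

q = 5/7

Colin's strategy Wait is strictly dominated by Left: 5 > 2 and 3 > 0. Eliminate Wait.
Rosa's indifference between Down and Up determines Colin's mixing probability q:
  Rosa's payoff from Down: q·3 + (1−q)·6 = -3q + 6
  Rosa's payoff from Up: q·5 + (1−q)·1 = 4q + 1
  -3q + 6 = 4q + 1  ⇒  -7q = -5  ⇒  q = 5/7.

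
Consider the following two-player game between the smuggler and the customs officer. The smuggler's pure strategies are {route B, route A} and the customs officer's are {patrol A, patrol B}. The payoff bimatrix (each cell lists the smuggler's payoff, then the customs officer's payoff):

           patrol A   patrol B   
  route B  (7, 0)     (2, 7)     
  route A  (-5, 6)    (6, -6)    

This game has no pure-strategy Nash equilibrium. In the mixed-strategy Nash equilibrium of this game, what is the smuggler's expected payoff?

Set the smuggler's expected payoff from route B equal to that from route A:
  the smuggler's payoff from route B: q·7 + (1−q)·2 = 5q + 2
  the smuggler's payoff from route A: q·(-5) + (1−q)·6 = -11q + 6
  5q + 2 = -11q + 6  ⇒  16q = 4  ⇒  q = 1/4.
At equilibrium the smuggler is indifferent across rows, so the smuggler's payoff equals the payoff from route B: (1/4)·7 + (3/4)·2 = 13/4.

13/4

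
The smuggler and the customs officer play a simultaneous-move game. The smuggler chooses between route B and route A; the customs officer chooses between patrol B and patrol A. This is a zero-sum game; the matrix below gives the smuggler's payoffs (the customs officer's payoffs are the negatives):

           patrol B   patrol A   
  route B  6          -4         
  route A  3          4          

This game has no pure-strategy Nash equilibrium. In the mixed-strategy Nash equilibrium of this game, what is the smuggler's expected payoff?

Set the smuggler's expected payoff from route B equal to that from route A:
  the smuggler's expected payoff from route B: q·6 + (1−q)·(-4) = 10q - 4
  the smuggler's expected payoff from route A: q·3 + (1−q)·4 = -q + 4
  10q - 4 = -q + 4  ⇒  11q = 8  ⇒  q = 8/11.
At equilibrium the smuggler is indifferent across rows, so the smuggler's payoff equals the payoff from route B: (8/11)·6 + (3/11)·(-4) = 36/11.

36/11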